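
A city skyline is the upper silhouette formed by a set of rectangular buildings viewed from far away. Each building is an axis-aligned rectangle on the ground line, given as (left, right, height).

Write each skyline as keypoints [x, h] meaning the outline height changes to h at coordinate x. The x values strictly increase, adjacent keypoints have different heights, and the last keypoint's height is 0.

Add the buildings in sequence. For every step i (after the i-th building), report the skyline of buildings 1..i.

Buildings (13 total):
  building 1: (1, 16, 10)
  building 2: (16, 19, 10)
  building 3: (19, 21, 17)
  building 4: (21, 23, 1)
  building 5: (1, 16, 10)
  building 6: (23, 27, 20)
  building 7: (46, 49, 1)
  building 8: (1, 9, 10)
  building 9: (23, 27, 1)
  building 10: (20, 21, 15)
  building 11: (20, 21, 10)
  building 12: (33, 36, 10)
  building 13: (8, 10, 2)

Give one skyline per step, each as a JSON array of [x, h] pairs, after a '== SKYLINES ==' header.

== SKYLINES ==
[[1,10],[16,0]]
[[1,10],[19,0]]
[[1,10],[19,17],[21,0]]
[[1,10],[19,17],[21,1],[23,0]]
[[1,10],[19,17],[21,1],[23,0]]
[[1,10],[19,17],[21,1],[23,20],[27,0]]
[[1,10],[19,17],[21,1],[23,20],[27,0],[46,1],[49,0]]
[[1,10],[19,17],[21,1],[23,20],[27,0],[46,1],[49,0]]
[[1,10],[19,17],[21,1],[23,20],[27,0],[46,1],[49,0]]
[[1,10],[19,17],[21,1],[23,20],[27,0],[46,1],[49,0]]
[[1,10],[19,17],[21,1],[23,20],[27,0],[46,1],[49,0]]
[[1,10],[19,17],[21,1],[23,20],[27,0],[33,10],[36,0],[46,1],[49,0]]
[[1,10],[19,17],[21,1],[23,20],[27,0],[33,10],[36,0],[46,1],[49,0]]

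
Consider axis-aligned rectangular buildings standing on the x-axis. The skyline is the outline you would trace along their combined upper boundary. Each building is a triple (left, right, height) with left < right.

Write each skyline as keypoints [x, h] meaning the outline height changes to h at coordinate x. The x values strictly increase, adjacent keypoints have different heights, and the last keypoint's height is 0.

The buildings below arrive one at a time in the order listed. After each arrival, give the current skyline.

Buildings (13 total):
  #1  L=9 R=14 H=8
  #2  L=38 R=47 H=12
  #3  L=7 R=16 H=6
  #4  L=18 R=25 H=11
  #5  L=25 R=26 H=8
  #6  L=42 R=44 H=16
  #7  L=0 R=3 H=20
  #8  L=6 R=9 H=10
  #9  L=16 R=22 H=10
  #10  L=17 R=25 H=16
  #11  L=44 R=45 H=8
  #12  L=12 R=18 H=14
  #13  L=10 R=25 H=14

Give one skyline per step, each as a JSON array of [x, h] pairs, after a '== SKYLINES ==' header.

== SKYLINES ==
[[9,8],[14,0]]
[[9,8],[14,0],[38,12],[47,0]]
[[7,6],[9,8],[14,6],[16,0],[38,12],[47,0]]
[[7,6],[9,8],[14,6],[16,0],[18,11],[25,0],[38,12],[47,0]]
[[7,6],[9,8],[14,6],[16,0],[18,11],[25,8],[26,0],[38,12],[47,0]]
[[7,6],[9,8],[14,6],[16,0],[18,11],[25,8],[26,0],[38,12],[42,16],[44,12],[47,0]]
[[0,20],[3,0],[7,6],[9,8],[14,6],[16,0],[18,11],[25,8],[26,0],[38,12],[42,16],[44,12],[47,0]]
[[0,20],[3,0],[6,10],[9,8],[14,6],[16,0],[18,11],[25,8],[26,0],[38,12],[42,16],[44,12],[47,0]]
[[0,20],[3,0],[6,10],[9,8],[14,6],[16,10],[18,11],[25,8],[26,0],[38,12],[42,16],[44,12],[47,0]]
[[0,20],[3,0],[6,10],[9,8],[14,6],[16,10],[17,16],[25,8],[26,0],[38,12],[42,16],[44,12],[47,0]]
[[0,20],[3,0],[6,10],[9,8],[14,6],[16,10],[17,16],[25,8],[26,0],[38,12],[42,16],[44,12],[47,0]]
[[0,20],[3,0],[6,10],[9,8],[12,14],[17,16],[25,8],[26,0],[38,12],[42,16],[44,12],[47,0]]
[[0,20],[3,0],[6,10],[9,8],[10,14],[17,16],[25,8],[26,0],[38,12],[42,16],[44,12],[47,0]]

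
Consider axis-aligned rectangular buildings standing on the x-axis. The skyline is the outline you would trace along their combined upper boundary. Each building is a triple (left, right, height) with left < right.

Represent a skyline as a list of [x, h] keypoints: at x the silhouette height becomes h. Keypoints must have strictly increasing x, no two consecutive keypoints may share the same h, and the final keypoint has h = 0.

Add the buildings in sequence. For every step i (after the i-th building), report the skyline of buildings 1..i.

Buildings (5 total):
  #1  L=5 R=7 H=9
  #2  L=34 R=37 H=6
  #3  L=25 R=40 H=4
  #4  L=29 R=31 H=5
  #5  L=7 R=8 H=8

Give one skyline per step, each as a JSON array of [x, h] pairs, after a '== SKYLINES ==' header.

== SKYLINES ==
[[5,9],[7,0]]
[[5,9],[7,0],[34,6],[37,0]]
[[5,9],[7,0],[25,4],[34,6],[37,4],[40,0]]
[[5,9],[7,0],[25,4],[29,5],[31,4],[34,6],[37,4],[40,0]]
[[5,9],[7,8],[8,0],[25,4],[29,5],[31,4],[34,6],[37,4],[40,0]]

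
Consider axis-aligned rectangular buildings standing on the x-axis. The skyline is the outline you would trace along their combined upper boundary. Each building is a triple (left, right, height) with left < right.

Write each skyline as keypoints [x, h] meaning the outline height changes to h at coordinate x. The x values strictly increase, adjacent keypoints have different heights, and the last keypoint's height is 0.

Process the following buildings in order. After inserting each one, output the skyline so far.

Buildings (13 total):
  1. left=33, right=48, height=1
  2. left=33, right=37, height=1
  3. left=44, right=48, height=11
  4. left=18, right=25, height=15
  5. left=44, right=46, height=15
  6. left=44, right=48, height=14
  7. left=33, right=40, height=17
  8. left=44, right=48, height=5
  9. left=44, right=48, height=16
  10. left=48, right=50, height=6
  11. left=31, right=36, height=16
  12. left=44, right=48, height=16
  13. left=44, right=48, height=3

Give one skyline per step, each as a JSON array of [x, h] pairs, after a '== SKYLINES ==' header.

== SKYLINES ==
[[33,1],[48,0]]
[[33,1],[48,0]]
[[33,1],[44,11],[48,0]]
[[18,15],[25,0],[33,1],[44,11],[48,0]]
[[18,15],[25,0],[33,1],[44,15],[46,11],[48,0]]
[[18,15],[25,0],[33,1],[44,15],[46,14],[48,0]]
[[18,15],[25,0],[33,17],[40,1],[44,15],[46,14],[48,0]]
[[18,15],[25,0],[33,17],[40,1],[44,15],[46,14],[48,0]]
[[18,15],[25,0],[33,17],[40,1],[44,16],[48,0]]
[[18,15],[25,0],[33,17],[40,1],[44,16],[48,6],[50,0]]
[[18,15],[25,0],[31,16],[33,17],[40,1],[44,16],[48,6],[50,0]]
[[18,15],[25,0],[31,16],[33,17],[40,1],[44,16],[48,6],[50,0]]
[[18,15],[25,0],[31,16],[33,17],[40,1],[44,16],[48,6],[50,0]]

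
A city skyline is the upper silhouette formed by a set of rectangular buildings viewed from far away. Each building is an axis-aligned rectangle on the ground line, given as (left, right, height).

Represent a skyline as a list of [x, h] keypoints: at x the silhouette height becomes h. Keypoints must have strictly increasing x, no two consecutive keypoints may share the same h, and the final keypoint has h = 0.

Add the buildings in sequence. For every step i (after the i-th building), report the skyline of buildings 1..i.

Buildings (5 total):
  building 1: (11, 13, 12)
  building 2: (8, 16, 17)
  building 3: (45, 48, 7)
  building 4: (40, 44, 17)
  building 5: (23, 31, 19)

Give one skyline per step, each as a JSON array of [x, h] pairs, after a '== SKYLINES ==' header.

== SKYLINES ==
[[11,12],[13,0]]
[[8,17],[16,0]]
[[8,17],[16,0],[45,7],[48,0]]
[[8,17],[16,0],[40,17],[44,0],[45,7],[48,0]]
[[8,17],[16,0],[23,19],[31,0],[40,17],[44,0],[45,7],[48,0]]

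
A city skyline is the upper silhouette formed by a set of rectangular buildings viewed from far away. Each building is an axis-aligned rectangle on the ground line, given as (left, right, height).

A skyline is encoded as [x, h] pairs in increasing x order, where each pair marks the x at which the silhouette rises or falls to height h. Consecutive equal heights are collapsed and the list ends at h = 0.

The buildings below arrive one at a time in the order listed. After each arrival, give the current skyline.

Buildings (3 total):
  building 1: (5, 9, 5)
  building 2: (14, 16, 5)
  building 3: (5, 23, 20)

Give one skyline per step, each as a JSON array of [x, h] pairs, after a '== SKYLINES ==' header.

== SKYLINES ==
[[5,5],[9,0]]
[[5,5],[9,0],[14,5],[16,0]]
[[5,20],[23,0]]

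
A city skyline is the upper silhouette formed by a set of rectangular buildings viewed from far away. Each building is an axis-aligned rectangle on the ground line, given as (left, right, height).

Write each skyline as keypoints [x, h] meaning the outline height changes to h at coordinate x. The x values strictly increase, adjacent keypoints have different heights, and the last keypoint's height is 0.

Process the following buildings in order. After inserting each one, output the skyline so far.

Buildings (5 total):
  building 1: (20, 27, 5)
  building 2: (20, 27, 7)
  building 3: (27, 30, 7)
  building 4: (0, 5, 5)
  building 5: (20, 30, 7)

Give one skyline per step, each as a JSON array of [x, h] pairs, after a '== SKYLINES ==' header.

== SKYLINES ==
[[20,5],[27,0]]
[[20,7],[27,0]]
[[20,7],[30,0]]
[[0,5],[5,0],[20,7],[30,0]]
[[0,5],[5,0],[20,7],[30,0]]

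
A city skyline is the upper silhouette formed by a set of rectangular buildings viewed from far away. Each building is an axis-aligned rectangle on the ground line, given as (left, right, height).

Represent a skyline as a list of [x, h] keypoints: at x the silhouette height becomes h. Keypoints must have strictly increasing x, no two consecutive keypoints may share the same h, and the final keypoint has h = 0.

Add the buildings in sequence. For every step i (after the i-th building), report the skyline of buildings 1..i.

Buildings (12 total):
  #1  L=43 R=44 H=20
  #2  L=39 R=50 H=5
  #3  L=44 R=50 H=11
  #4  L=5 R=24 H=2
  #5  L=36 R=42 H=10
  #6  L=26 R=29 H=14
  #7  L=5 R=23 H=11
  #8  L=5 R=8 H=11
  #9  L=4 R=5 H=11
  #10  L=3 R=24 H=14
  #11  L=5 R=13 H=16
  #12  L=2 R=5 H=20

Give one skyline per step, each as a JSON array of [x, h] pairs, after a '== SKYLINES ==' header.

== SKYLINES ==
[[43,20],[44,0]]
[[39,5],[43,20],[44,5],[50,0]]
[[39,5],[43,20],[44,11],[50,0]]
[[5,2],[24,0],[39,5],[43,20],[44,11],[50,0]]
[[5,2],[24,0],[36,10],[42,5],[43,20],[44,11],[50,0]]
[[5,2],[24,0],[26,14],[29,0],[36,10],[42,5],[43,20],[44,11],[50,0]]
[[5,11],[23,2],[24,0],[26,14],[29,0],[36,10],[42,5],[43,20],[44,11],[50,0]]
[[5,11],[23,2],[24,0],[26,14],[29,0],[36,10],[42,5],[43,20],[44,11],[50,0]]
[[4,11],[23,2],[24,0],[26,14],[29,0],[36,10],[42,5],[43,20],[44,11],[50,0]]
[[3,14],[24,0],[26,14],[29,0],[36,10],[42,5],[43,20],[44,11],[50,0]]
[[3,14],[5,16],[13,14],[24,0],[26,14],[29,0],[36,10],[42,5],[43,20],[44,11],[50,0]]
[[2,20],[5,16],[13,14],[24,0],[26,14],[29,0],[36,10],[42,5],[43,20],[44,11],[50,0]]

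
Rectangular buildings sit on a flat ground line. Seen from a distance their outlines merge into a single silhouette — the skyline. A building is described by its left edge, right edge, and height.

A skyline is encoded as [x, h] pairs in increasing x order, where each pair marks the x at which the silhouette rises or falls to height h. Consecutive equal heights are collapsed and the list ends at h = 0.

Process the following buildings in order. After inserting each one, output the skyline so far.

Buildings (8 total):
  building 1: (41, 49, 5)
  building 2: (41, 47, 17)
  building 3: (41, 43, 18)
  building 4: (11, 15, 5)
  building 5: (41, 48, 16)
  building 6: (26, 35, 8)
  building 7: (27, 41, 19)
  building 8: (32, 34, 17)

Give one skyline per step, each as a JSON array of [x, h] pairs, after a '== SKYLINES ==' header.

== SKYLINES ==
[[41,5],[49,0]]
[[41,17],[47,5],[49,0]]
[[41,18],[43,17],[47,5],[49,0]]
[[11,5],[15,0],[41,18],[43,17],[47,5],[49,0]]
[[11,5],[15,0],[41,18],[43,17],[47,16],[48,5],[49,0]]
[[11,5],[15,0],[26,8],[35,0],[41,18],[43,17],[47,16],[48,5],[49,0]]
[[11,5],[15,0],[26,8],[27,19],[41,18],[43,17],[47,16],[48,5],[49,0]]
[[11,5],[15,0],[26,8],[27,19],[41,18],[43,17],[47,16],[48,5],[49,0]]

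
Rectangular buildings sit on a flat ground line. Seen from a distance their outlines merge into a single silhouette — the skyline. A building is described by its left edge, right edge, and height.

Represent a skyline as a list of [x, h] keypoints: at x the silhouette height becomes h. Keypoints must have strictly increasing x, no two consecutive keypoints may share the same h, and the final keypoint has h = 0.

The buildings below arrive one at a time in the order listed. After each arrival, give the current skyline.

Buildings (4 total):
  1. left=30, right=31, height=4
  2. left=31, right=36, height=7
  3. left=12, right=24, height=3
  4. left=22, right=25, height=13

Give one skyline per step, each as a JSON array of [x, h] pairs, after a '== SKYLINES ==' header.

== SKYLINES ==
[[30,4],[31,0]]
[[30,4],[31,7],[36,0]]
[[12,3],[24,0],[30,4],[31,7],[36,0]]
[[12,3],[22,13],[25,0],[30,4],[31,7],[36,0]]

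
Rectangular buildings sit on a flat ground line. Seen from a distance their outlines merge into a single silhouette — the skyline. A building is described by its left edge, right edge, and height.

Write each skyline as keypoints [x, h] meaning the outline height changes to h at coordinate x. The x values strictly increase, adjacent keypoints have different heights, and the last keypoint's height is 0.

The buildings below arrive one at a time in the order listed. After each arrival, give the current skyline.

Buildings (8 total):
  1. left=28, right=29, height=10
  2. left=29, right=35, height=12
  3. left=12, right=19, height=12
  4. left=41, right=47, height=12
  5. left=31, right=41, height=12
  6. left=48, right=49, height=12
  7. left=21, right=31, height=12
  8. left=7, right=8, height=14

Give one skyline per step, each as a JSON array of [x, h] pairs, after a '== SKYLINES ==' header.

== SKYLINES ==
[[28,10],[29,0]]
[[28,10],[29,12],[35,0]]
[[12,12],[19,0],[28,10],[29,12],[35,0]]
[[12,12],[19,0],[28,10],[29,12],[35,0],[41,12],[47,0]]
[[12,12],[19,0],[28,10],[29,12],[47,0]]
[[12,12],[19,0],[28,10],[29,12],[47,0],[48,12],[49,0]]
[[12,12],[19,0],[21,12],[47,0],[48,12],[49,0]]
[[7,14],[8,0],[12,12],[19,0],[21,12],[47,0],[48,12],[49,0]]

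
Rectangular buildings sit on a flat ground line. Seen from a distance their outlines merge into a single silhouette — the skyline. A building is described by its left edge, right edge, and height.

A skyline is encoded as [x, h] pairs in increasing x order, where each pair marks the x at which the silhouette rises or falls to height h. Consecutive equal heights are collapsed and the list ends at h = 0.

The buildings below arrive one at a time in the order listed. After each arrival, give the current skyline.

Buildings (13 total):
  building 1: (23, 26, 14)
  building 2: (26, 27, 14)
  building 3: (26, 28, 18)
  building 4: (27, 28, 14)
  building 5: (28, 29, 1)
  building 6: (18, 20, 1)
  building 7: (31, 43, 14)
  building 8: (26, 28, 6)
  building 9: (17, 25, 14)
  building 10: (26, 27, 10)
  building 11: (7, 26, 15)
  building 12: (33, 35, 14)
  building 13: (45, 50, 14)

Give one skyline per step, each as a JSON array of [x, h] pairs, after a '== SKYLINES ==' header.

== SKYLINES ==
[[23,14],[26,0]]
[[23,14],[27,0]]
[[23,14],[26,18],[28,0]]
[[23,14],[26,18],[28,0]]
[[23,14],[26,18],[28,1],[29,0]]
[[18,1],[20,0],[23,14],[26,18],[28,1],[29,0]]
[[18,1],[20,0],[23,14],[26,18],[28,1],[29,0],[31,14],[43,0]]
[[18,1],[20,0],[23,14],[26,18],[28,1],[29,0],[31,14],[43,0]]
[[17,14],[26,18],[28,1],[29,0],[31,14],[43,0]]
[[17,14],[26,18],[28,1],[29,0],[31,14],[43,0]]
[[7,15],[26,18],[28,1],[29,0],[31,14],[43,0]]
[[7,15],[26,18],[28,1],[29,0],[31,14],[43,0]]
[[7,15],[26,18],[28,1],[29,0],[31,14],[43,0],[45,14],[50,0]]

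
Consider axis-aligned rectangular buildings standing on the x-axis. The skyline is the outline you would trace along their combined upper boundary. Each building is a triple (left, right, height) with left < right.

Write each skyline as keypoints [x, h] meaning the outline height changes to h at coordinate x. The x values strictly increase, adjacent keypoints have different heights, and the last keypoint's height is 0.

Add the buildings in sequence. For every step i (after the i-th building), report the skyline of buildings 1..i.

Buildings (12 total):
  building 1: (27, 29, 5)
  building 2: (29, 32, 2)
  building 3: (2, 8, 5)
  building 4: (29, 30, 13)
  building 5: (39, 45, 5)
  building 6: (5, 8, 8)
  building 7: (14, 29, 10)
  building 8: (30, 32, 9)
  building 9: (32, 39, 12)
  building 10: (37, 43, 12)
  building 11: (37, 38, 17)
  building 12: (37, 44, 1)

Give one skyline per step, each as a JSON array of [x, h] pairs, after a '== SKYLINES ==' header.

== SKYLINES ==
[[27,5],[29,0]]
[[27,5],[29,2],[32,0]]
[[2,5],[8,0],[27,5],[29,2],[32,0]]
[[2,5],[8,0],[27,5],[29,13],[30,2],[32,0]]
[[2,5],[8,0],[27,5],[29,13],[30,2],[32,0],[39,5],[45,0]]
[[2,5],[5,8],[8,0],[27,5],[29,13],[30,2],[32,0],[39,5],[45,0]]
[[2,5],[5,8],[8,0],[14,10],[29,13],[30,2],[32,0],[39,5],[45,0]]
[[2,5],[5,8],[8,0],[14,10],[29,13],[30,9],[32,0],[39,5],[45,0]]
[[2,5],[5,8],[8,0],[14,10],[29,13],[30,9],[32,12],[39,5],[45,0]]
[[2,5],[5,8],[8,0],[14,10],[29,13],[30,9],[32,12],[43,5],[45,0]]
[[2,5],[5,8],[8,0],[14,10],[29,13],[30,9],[32,12],[37,17],[38,12],[43,5],[45,0]]
[[2,5],[5,8],[8,0],[14,10],[29,13],[30,9],[32,12],[37,17],[38,12],[43,5],[45,0]]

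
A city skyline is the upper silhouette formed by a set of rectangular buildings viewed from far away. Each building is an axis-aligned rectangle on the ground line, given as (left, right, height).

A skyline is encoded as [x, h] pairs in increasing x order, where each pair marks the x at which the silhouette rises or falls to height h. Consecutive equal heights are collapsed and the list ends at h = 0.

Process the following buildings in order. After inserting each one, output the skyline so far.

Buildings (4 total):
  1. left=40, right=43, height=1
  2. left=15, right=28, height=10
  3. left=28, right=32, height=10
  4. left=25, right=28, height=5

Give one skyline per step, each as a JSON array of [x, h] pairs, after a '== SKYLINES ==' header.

== SKYLINES ==
[[40,1],[43,0]]
[[15,10],[28,0],[40,1],[43,0]]
[[15,10],[32,0],[40,1],[43,0]]
[[15,10],[32,0],[40,1],[43,0]]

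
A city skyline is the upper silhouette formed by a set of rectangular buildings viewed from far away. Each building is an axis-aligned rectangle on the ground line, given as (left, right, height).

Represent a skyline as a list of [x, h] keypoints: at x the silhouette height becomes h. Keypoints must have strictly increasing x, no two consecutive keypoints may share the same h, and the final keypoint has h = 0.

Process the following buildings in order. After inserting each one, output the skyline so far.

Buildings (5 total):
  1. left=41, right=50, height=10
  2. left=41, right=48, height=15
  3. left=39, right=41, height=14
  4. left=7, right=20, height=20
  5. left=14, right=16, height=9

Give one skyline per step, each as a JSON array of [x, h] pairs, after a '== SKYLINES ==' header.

== SKYLINES ==
[[41,10],[50,0]]
[[41,15],[48,10],[50,0]]
[[39,14],[41,15],[48,10],[50,0]]
[[7,20],[20,0],[39,14],[41,15],[48,10],[50,0]]
[[7,20],[20,0],[39,14],[41,15],[48,10],[50,0]]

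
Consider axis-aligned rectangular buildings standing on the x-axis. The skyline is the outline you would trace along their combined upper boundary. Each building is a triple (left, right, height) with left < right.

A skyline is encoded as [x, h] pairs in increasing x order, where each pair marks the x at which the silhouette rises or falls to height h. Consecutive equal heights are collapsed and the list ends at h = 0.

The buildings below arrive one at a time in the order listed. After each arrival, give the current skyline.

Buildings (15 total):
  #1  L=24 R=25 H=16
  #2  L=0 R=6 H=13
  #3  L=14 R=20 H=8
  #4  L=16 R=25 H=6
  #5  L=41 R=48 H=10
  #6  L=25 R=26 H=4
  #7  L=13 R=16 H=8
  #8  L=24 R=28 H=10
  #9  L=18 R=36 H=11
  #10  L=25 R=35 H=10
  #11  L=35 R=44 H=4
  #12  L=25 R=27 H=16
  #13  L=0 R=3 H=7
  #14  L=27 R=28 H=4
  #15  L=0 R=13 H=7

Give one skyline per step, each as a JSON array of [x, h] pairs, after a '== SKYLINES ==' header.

== SKYLINES ==
[[24,16],[25,0]]
[[0,13],[6,0],[24,16],[25,0]]
[[0,13],[6,0],[14,8],[20,0],[24,16],[25,0]]
[[0,13],[6,0],[14,8],[20,6],[24,16],[25,0]]
[[0,13],[6,0],[14,8],[20,6],[24,16],[25,0],[41,10],[48,0]]
[[0,13],[6,0],[14,8],[20,6],[24,16],[25,4],[26,0],[41,10],[48,0]]
[[0,13],[6,0],[13,8],[20,6],[24,16],[25,4],[26,0],[41,10],[48,0]]
[[0,13],[6,0],[13,8],[20,6],[24,16],[25,10],[28,0],[41,10],[48,0]]
[[0,13],[6,0],[13,8],[18,11],[24,16],[25,11],[36,0],[41,10],[48,0]]
[[0,13],[6,0],[13,8],[18,11],[24,16],[25,11],[36,0],[41,10],[48,0]]
[[0,13],[6,0],[13,8],[18,11],[24,16],[25,11],[36,4],[41,10],[48,0]]
[[0,13],[6,0],[13,8],[18,11],[24,16],[27,11],[36,4],[41,10],[48,0]]
[[0,13],[6,0],[13,8],[18,11],[24,16],[27,11],[36,4],[41,10],[48,0]]
[[0,13],[6,0],[13,8],[18,11],[24,16],[27,11],[36,4],[41,10],[48,0]]
[[0,13],[6,7],[13,8],[18,11],[24,16],[27,11],[36,4],[41,10],[48,0]]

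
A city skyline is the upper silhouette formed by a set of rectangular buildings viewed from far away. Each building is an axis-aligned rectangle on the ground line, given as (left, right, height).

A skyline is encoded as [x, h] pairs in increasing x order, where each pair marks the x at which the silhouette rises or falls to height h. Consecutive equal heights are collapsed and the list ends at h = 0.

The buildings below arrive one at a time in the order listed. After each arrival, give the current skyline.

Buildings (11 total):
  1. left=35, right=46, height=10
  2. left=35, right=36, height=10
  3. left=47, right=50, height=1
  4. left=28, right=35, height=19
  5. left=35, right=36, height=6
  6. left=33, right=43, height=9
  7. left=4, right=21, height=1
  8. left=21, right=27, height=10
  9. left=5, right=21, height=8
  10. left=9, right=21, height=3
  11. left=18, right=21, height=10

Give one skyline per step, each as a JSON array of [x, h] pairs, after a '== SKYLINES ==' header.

== SKYLINES ==
[[35,10],[46,0]]
[[35,10],[46,0]]
[[35,10],[46,0],[47,1],[50,0]]
[[28,19],[35,10],[46,0],[47,1],[50,0]]
[[28,19],[35,10],[46,0],[47,1],[50,0]]
[[28,19],[35,10],[46,0],[47,1],[50,0]]
[[4,1],[21,0],[28,19],[35,10],[46,0],[47,1],[50,0]]
[[4,1],[21,10],[27,0],[28,19],[35,10],[46,0],[47,1],[50,0]]
[[4,1],[5,8],[21,10],[27,0],[28,19],[35,10],[46,0],[47,1],[50,0]]
[[4,1],[5,8],[21,10],[27,0],[28,19],[35,10],[46,0],[47,1],[50,0]]
[[4,1],[5,8],[18,10],[27,0],[28,19],[35,10],[46,0],[47,1],[50,0]]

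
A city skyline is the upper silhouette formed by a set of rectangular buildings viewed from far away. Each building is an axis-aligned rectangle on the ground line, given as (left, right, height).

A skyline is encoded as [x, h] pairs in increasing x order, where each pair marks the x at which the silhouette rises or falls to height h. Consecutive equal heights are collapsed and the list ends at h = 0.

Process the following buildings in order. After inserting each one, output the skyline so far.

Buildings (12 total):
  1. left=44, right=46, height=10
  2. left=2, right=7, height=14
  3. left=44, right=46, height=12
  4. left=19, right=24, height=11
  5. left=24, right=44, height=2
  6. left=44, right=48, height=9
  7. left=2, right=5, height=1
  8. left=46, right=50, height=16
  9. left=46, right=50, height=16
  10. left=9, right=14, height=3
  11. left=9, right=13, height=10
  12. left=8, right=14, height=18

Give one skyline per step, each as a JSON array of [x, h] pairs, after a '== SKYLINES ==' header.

== SKYLINES ==
[[44,10],[46,0]]
[[2,14],[7,0],[44,10],[46,0]]
[[2,14],[7,0],[44,12],[46,0]]
[[2,14],[7,0],[19,11],[24,0],[44,12],[46,0]]
[[2,14],[7,0],[19,11],[24,2],[44,12],[46,0]]
[[2,14],[7,0],[19,11],[24,2],[44,12],[46,9],[48,0]]
[[2,14],[7,0],[19,11],[24,2],[44,12],[46,9],[48,0]]
[[2,14],[7,0],[19,11],[24,2],[44,12],[46,16],[50,0]]
[[2,14],[7,0],[19,11],[24,2],[44,12],[46,16],[50,0]]
[[2,14],[7,0],[9,3],[14,0],[19,11],[24,2],[44,12],[46,16],[50,0]]
[[2,14],[7,0],[9,10],[13,3],[14,0],[19,11],[24,2],[44,12],[46,16],[50,0]]
[[2,14],[7,0],[8,18],[14,0],[19,11],[24,2],[44,12],[46,16],[50,0]]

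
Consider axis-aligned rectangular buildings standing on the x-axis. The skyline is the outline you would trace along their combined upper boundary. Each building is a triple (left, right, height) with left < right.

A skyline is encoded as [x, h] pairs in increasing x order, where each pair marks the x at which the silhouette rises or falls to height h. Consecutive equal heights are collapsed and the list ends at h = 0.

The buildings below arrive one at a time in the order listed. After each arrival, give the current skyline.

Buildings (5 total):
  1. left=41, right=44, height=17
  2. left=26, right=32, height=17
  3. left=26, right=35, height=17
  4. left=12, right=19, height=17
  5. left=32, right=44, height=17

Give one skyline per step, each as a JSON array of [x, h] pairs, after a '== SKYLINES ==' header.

== SKYLINES ==
[[41,17],[44,0]]
[[26,17],[32,0],[41,17],[44,0]]
[[26,17],[35,0],[41,17],[44,0]]
[[12,17],[19,0],[26,17],[35,0],[41,17],[44,0]]
[[12,17],[19,0],[26,17],[44,0]]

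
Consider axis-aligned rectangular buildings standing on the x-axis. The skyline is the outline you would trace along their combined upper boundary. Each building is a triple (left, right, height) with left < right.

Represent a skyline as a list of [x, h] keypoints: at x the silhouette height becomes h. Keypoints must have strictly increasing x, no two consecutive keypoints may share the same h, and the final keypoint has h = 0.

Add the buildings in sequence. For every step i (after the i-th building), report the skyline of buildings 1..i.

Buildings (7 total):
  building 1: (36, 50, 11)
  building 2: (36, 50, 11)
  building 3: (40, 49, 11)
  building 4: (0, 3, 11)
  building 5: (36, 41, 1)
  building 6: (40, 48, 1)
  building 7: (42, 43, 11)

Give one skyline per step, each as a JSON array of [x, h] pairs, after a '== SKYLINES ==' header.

== SKYLINES ==
[[36,11],[50,0]]
[[36,11],[50,0]]
[[36,11],[50,0]]
[[0,11],[3,0],[36,11],[50,0]]
[[0,11],[3,0],[36,11],[50,0]]
[[0,11],[3,0],[36,11],[50,0]]
[[0,11],[3,0],[36,11],[50,0]]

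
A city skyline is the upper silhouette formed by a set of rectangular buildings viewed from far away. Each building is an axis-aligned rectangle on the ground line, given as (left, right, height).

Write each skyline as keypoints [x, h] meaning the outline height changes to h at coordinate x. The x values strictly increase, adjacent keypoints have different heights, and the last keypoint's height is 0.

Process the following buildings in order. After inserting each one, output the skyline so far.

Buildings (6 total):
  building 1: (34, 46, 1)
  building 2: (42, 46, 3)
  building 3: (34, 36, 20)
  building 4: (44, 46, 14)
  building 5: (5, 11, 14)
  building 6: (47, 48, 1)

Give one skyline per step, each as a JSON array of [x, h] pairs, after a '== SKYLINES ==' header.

== SKYLINES ==
[[34,1],[46,0]]
[[34,1],[42,3],[46,0]]
[[34,20],[36,1],[42,3],[46,0]]
[[34,20],[36,1],[42,3],[44,14],[46,0]]
[[5,14],[11,0],[34,20],[36,1],[42,3],[44,14],[46,0]]
[[5,14],[11,0],[34,20],[36,1],[42,3],[44,14],[46,0],[47,1],[48,0]]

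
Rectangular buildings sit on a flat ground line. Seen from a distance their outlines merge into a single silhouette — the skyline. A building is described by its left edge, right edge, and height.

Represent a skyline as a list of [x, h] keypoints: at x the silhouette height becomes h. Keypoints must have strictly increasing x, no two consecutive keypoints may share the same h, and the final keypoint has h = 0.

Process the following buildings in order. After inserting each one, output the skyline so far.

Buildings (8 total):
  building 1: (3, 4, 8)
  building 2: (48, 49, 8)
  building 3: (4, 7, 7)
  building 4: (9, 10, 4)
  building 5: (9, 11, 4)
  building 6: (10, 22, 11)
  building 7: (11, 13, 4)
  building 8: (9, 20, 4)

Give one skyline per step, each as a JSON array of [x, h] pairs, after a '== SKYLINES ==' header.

== SKYLINES ==
[[3,8],[4,0]]
[[3,8],[4,0],[48,8],[49,0]]
[[3,8],[4,7],[7,0],[48,8],[49,0]]
[[3,8],[4,7],[7,0],[9,4],[10,0],[48,8],[49,0]]
[[3,8],[4,7],[7,0],[9,4],[11,0],[48,8],[49,0]]
[[3,8],[4,7],[7,0],[9,4],[10,11],[22,0],[48,8],[49,0]]
[[3,8],[4,7],[7,0],[9,4],[10,11],[22,0],[48,8],[49,0]]
[[3,8],[4,7],[7,0],[9,4],[10,11],[22,0],[48,8],[49,0]]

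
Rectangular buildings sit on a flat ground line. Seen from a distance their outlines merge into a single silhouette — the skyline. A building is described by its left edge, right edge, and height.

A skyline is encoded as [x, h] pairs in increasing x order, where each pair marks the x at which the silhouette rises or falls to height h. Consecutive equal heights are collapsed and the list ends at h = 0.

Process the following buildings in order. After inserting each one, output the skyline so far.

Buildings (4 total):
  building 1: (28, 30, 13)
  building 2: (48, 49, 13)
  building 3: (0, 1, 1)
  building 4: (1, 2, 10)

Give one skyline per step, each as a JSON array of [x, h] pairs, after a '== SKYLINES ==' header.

== SKYLINES ==
[[28,13],[30,0]]
[[28,13],[30,0],[48,13],[49,0]]
[[0,1],[1,0],[28,13],[30,0],[48,13],[49,0]]
[[0,1],[1,10],[2,0],[28,13],[30,0],[48,13],[49,0]]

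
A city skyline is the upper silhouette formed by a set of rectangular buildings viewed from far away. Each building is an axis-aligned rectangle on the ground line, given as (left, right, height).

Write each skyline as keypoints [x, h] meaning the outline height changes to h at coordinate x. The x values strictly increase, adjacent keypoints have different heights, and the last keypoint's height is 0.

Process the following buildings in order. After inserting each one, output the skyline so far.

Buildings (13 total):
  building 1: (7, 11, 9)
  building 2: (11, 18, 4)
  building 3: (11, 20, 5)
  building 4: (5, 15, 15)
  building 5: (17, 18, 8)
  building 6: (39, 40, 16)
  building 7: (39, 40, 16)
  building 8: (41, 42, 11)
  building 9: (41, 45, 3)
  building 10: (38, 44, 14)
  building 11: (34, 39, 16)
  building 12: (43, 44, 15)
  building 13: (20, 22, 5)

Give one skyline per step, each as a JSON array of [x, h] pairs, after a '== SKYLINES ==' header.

== SKYLINES ==
[[7,9],[11,0]]
[[7,9],[11,4],[18,0]]
[[7,9],[11,5],[20,0]]
[[5,15],[15,5],[20,0]]
[[5,15],[15,5],[17,8],[18,5],[20,0]]
[[5,15],[15,5],[17,8],[18,5],[20,0],[39,16],[40,0]]
[[5,15],[15,5],[17,8],[18,5],[20,0],[39,16],[40,0]]
[[5,15],[15,5],[17,8],[18,5],[20,0],[39,16],[40,0],[41,11],[42,0]]
[[5,15],[15,5],[17,8],[18,5],[20,0],[39,16],[40,0],[41,11],[42,3],[45,0]]
[[5,15],[15,5],[17,8],[18,5],[20,0],[38,14],[39,16],[40,14],[44,3],[45,0]]
[[5,15],[15,5],[17,8],[18,5],[20,0],[34,16],[40,14],[44,3],[45,0]]
[[5,15],[15,5],[17,8],[18,5],[20,0],[34,16],[40,14],[43,15],[44,3],[45,0]]
[[5,15],[15,5],[17,8],[18,5],[22,0],[34,16],[40,14],[43,15],[44,3],[45,0]]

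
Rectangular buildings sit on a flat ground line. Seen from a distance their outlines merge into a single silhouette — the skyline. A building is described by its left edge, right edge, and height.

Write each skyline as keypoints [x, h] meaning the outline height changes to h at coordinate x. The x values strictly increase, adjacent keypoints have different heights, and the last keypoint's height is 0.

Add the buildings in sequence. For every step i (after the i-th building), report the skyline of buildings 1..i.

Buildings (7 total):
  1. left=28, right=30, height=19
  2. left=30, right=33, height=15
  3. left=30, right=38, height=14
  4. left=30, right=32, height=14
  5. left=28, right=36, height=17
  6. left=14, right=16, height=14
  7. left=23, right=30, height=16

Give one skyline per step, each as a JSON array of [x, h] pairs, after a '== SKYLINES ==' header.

== SKYLINES ==
[[28,19],[30,0]]
[[28,19],[30,15],[33,0]]
[[28,19],[30,15],[33,14],[38,0]]
[[28,19],[30,15],[33,14],[38,0]]
[[28,19],[30,17],[36,14],[38,0]]
[[14,14],[16,0],[28,19],[30,17],[36,14],[38,0]]
[[14,14],[16,0],[23,16],[28,19],[30,17],[36,14],[38,0]]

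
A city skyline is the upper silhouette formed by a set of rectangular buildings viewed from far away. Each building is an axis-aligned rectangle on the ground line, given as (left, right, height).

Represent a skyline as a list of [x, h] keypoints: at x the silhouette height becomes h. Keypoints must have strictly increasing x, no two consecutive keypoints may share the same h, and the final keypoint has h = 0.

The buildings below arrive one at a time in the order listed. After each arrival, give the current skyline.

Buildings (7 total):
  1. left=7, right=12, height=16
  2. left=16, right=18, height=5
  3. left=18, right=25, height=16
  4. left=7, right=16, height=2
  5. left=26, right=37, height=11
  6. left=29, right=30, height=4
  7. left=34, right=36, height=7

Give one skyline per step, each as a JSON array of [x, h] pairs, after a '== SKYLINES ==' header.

== SKYLINES ==
[[7,16],[12,0]]
[[7,16],[12,0],[16,5],[18,0]]
[[7,16],[12,0],[16,5],[18,16],[25,0]]
[[7,16],[12,2],[16,5],[18,16],[25,0]]
[[7,16],[12,2],[16,5],[18,16],[25,0],[26,11],[37,0]]
[[7,16],[12,2],[16,5],[18,16],[25,0],[26,11],[37,0]]
[[7,16],[12,2],[16,5],[18,16],[25,0],[26,11],[37,0]]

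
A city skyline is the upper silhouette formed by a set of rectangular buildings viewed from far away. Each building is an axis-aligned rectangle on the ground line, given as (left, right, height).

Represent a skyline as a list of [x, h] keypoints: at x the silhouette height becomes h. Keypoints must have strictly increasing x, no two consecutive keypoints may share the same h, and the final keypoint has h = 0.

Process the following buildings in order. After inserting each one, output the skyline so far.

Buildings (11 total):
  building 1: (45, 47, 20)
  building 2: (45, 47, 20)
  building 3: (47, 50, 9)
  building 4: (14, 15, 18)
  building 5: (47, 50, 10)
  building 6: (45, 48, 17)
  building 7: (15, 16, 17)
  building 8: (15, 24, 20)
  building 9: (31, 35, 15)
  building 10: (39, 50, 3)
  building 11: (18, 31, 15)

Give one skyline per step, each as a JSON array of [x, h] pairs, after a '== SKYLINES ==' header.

== SKYLINES ==
[[45,20],[47,0]]
[[45,20],[47,0]]
[[45,20],[47,9],[50,0]]
[[14,18],[15,0],[45,20],[47,9],[50,0]]
[[14,18],[15,0],[45,20],[47,10],[50,0]]
[[14,18],[15,0],[45,20],[47,17],[48,10],[50,0]]
[[14,18],[15,17],[16,0],[45,20],[47,17],[48,10],[50,0]]
[[14,18],[15,20],[24,0],[45,20],[47,17],[48,10],[50,0]]
[[14,18],[15,20],[24,0],[31,15],[35,0],[45,20],[47,17],[48,10],[50,0]]
[[14,18],[15,20],[24,0],[31,15],[35,0],[39,3],[45,20],[47,17],[48,10],[50,0]]
[[14,18],[15,20],[24,15],[35,0],[39,3],[45,20],[47,17],[48,10],[50,0]]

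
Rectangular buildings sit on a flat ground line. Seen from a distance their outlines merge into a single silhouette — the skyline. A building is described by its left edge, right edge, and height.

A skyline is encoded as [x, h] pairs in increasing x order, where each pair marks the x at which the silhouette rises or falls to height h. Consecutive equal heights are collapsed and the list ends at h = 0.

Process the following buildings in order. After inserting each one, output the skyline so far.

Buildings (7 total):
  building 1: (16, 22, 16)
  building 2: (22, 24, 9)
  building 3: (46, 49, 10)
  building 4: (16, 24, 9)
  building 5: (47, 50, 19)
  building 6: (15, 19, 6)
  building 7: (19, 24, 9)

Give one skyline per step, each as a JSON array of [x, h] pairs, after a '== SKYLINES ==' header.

== SKYLINES ==
[[16,16],[22,0]]
[[16,16],[22,9],[24,0]]
[[16,16],[22,9],[24,0],[46,10],[49,0]]
[[16,16],[22,9],[24,0],[46,10],[49,0]]
[[16,16],[22,9],[24,0],[46,10],[47,19],[50,0]]
[[15,6],[16,16],[22,9],[24,0],[46,10],[47,19],[50,0]]
[[15,6],[16,16],[22,9],[24,0],[46,10],[47,19],[50,0]]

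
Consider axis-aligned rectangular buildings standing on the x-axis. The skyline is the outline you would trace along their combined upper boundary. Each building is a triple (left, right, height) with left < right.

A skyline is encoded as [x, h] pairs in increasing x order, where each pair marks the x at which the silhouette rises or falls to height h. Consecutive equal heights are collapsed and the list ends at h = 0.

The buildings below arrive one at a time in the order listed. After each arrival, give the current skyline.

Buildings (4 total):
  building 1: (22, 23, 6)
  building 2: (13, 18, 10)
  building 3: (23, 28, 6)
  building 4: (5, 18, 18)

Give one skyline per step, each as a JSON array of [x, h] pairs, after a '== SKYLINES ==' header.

== SKYLINES ==
[[22,6],[23,0]]
[[13,10],[18,0],[22,6],[23,0]]
[[13,10],[18,0],[22,6],[28,0]]
[[5,18],[18,0],[22,6],[28,0]]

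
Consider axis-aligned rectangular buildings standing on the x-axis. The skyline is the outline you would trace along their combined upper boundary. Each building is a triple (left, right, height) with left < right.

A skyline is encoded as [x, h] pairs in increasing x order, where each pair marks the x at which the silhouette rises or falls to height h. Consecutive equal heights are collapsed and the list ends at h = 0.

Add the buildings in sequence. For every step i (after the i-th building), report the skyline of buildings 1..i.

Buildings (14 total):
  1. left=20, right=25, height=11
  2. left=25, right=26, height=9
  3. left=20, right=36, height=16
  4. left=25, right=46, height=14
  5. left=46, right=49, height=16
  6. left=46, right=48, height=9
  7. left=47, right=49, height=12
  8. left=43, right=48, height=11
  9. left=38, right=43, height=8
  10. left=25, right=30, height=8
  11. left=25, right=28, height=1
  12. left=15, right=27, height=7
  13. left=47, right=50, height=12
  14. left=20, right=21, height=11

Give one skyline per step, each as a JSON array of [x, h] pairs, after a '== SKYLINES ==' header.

== SKYLINES ==
[[20,11],[25,0]]
[[20,11],[25,9],[26,0]]
[[20,16],[36,0]]
[[20,16],[36,14],[46,0]]
[[20,16],[36,14],[46,16],[49,0]]
[[20,16],[36,14],[46,16],[49,0]]
[[20,16],[36,14],[46,16],[49,0]]
[[20,16],[36,14],[46,16],[49,0]]
[[20,16],[36,14],[46,16],[49,0]]
[[20,16],[36,14],[46,16],[49,0]]
[[20,16],[36,14],[46,16],[49,0]]
[[15,7],[20,16],[36,14],[46,16],[49,0]]
[[15,7],[20,16],[36,14],[46,16],[49,12],[50,0]]
[[15,7],[20,16],[36,14],[46,16],[49,12],[50,0]]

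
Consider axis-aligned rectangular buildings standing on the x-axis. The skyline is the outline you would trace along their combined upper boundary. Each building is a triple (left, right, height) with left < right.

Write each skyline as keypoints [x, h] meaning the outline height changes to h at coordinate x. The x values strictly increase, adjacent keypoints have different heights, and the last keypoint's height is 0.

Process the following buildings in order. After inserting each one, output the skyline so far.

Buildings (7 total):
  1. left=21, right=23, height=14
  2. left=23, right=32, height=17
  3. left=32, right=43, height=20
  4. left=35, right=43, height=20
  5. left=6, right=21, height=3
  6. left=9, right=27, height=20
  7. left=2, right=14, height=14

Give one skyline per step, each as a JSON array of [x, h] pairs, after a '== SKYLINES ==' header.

== SKYLINES ==
[[21,14],[23,0]]
[[21,14],[23,17],[32,0]]
[[21,14],[23,17],[32,20],[43,0]]
[[21,14],[23,17],[32,20],[43,0]]
[[6,3],[21,14],[23,17],[32,20],[43,0]]
[[6,3],[9,20],[27,17],[32,20],[43,0]]
[[2,14],[9,20],[27,17],[32,20],[43,0]]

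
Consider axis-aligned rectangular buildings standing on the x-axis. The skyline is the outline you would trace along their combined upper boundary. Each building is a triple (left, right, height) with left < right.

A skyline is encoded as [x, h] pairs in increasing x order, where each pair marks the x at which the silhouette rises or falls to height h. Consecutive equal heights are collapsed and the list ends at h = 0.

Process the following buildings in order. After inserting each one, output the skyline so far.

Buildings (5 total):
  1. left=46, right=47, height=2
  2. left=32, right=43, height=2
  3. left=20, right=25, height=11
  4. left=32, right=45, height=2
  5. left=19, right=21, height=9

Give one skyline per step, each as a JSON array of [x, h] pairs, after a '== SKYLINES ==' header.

== SKYLINES ==
[[46,2],[47,0]]
[[32,2],[43,0],[46,2],[47,0]]
[[20,11],[25,0],[32,2],[43,0],[46,2],[47,0]]
[[20,11],[25,0],[32,2],[45,0],[46,2],[47,0]]
[[19,9],[20,11],[25,0],[32,2],[45,0],[46,2],[47,0]]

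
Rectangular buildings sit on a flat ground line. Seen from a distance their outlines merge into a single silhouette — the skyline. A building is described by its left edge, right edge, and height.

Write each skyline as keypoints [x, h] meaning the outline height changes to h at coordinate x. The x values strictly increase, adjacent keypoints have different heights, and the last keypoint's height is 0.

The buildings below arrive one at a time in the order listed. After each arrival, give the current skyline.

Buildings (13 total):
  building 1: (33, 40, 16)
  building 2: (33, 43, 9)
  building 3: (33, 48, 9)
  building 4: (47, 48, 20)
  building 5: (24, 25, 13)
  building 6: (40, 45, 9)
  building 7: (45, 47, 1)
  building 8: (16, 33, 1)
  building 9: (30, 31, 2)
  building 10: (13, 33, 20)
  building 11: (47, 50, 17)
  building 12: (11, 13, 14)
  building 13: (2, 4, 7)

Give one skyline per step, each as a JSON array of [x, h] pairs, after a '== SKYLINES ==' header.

== SKYLINES ==
[[33,16],[40,0]]
[[33,16],[40,9],[43,0]]
[[33,16],[40,9],[48,0]]
[[33,16],[40,9],[47,20],[48,0]]
[[24,13],[25,0],[33,16],[40,9],[47,20],[48,0]]
[[24,13],[25,0],[33,16],[40,9],[47,20],[48,0]]
[[24,13],[25,0],[33,16],[40,9],[47,20],[48,0]]
[[16,1],[24,13],[25,1],[33,16],[40,9],[47,20],[48,0]]
[[16,1],[24,13],[25,1],[30,2],[31,1],[33,16],[40,9],[47,20],[48,0]]
[[13,20],[33,16],[40,9],[47,20],[48,0]]
[[13,20],[33,16],[40,9],[47,20],[48,17],[50,0]]
[[11,14],[13,20],[33,16],[40,9],[47,20],[48,17],[50,0]]
[[2,7],[4,0],[11,14],[13,20],[33,16],[40,9],[47,20],[48,17],[50,0]]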